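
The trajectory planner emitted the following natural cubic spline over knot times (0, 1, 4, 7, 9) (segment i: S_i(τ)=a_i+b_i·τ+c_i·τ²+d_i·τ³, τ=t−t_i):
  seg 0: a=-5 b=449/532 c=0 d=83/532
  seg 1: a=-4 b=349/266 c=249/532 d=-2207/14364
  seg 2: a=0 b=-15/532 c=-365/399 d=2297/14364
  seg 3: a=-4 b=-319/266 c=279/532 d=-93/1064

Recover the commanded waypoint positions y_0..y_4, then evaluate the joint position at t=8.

y_0 = S_0(0) = a_0 = -5
y_1 = S_1(0) = a_1 = -4
y_2 = S_2(0) = a_2 = 0
y_3 = S_3(0) = a_3 = -4
y_4 = S_3(2) = -5
t_q=8 is in segment 3 (τ=1); S_3(τ)=-5067/1064

y_0=-5 y_1=-4 y_2=0 y_3=-4 y_4=-5
S(8) = -5067/1064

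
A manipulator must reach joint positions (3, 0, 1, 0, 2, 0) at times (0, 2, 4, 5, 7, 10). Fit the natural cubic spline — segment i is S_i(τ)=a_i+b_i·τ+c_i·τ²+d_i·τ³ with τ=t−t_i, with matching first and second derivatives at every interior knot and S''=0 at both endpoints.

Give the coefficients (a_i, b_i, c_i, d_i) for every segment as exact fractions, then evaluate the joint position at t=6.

Δ: Δ0=-3/2, Δ1=1/2, Δ2=-1, Δ3=1, Δ4=-2/3
row 1: diag=8, rhs=12; c'=1/4, d'=3/2
row 2: denom=6−2·1/4=11/2; d'=(-9−2·3/2)/(11/2)=-24/11
row 3: denom=6−1·2/11=64/11; d'=(12−1·-24/11)/(64/11)=39/16
row 4: denom=10−2·11/32=149/16; d'=(-10−2·39/16)/(149/16)=-238/149
back: M4=-238/149
back: M3=39/16−11/32·-238/149=445/149
back: M2=-24/11−2/11·445/149=-406/149
back: M1=3/2−1/4·-406/149=325/149
M: M0=0, M1=325/149, M2=-406/149, M3=445/149, M4=-238/149, M5=0
seg 0: a=3, c=M0/2=0, d=(M1−M0)/(6·2)=325/1788, b=Δ0−h0·(2M0+M1)/6=-1991/894
seg 1: a=0, c=M1/2=325/298, d=(M2−M1)/(6·2)=-731/1788, b=Δ1−h1·(2M1+M2)/6=-41/894
seg 2: a=1, c=M2/2=-203/149, d=(M3−M2)/(6·1)=851/894, b=Δ2−h2·(2M2+M3)/6=-527/894
seg 3: a=0, c=M3/2=445/298, d=(M4−M3)/(6·2)=-683/1788, b=Δ3−h3·(2M3+M4)/6=-205/447
seg 4: a=2, c=M4/2=-119/149, d=(M5−M4)/(6·3)=119/1341, b=Δ4−h4·(2M4+M5)/6=416/447
t_q=6 → seg 3, τ=1; S=0+-205/447·τ+445/298·τ²+-683/1788·τ³=389/596

  seg 0: a=3 b=-1991/894 c=0 d=325/1788
  seg 1: a=0 b=-41/894 c=325/298 d=-731/1788
  seg 2: a=1 b=-527/894 c=-203/149 d=851/894
  seg 3: a=0 b=-205/447 c=445/298 d=-683/1788
  seg 4: a=2 b=416/447 c=-119/149 d=119/1341
S(6) = 389/596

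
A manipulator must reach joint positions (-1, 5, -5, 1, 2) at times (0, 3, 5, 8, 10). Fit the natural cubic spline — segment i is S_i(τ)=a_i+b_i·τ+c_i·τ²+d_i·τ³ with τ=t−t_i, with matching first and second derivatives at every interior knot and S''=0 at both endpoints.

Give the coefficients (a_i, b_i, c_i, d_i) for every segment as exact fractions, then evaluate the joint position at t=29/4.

Δ: Δ0=2, Δ1=-5, Δ2=2, Δ3=1/2
row 1: diag=10, rhs=-42; c'=1/5, d'=-21/5
row 2: denom=10−2·1/5=48/5; d'=(42−2·-21/5)/(48/5)=21/4
row 3: denom=10−3·5/16=145/16; d'=(-9−3·21/4)/(145/16)=-396/145
back: M3=-396/145
back: M2=21/4−5/16·-396/145=177/29
back: M1=-21/5−1/5·177/29=-786/145
M: M0=0, M1=-786/145, M2=177/29, M3=-396/145, M4=0
seg 0: a=-1, c=M0/2=0, d=(M1−M0)/(6·3)=-131/435, b=Δ0−h0·(2M0+M1)/6=683/145
seg 1: a=5, c=M1/2=-393/145, d=(M2−M1)/(6·2)=557/580, b=Δ1−h1·(2M1+M2)/6=-496/145
seg 2: a=-5, c=M2/2=177/58, d=(M3−M2)/(6·3)=-427/870, b=Δ2−h2·(2M2+M3)/6=-397/145
seg 3: a=1, c=M3/2=-198/145, d=(M4−M3)/(6·2)=33/145, b=Δ3−h3·(2M3+M4)/6=673/290
t_q=29/4 → seg 2, τ=9/4; S=-5+-397/145·τ+177/58·τ²+-427/870·τ³=-833/640

  seg 0: a=-1 b=683/145 c=0 d=-131/435
  seg 1: a=5 b=-496/145 c=-393/145 d=557/580
  seg 2: a=-5 b=-397/145 c=177/58 d=-427/870
  seg 3: a=1 b=673/290 c=-198/145 d=33/145
S(29/4) = -833/640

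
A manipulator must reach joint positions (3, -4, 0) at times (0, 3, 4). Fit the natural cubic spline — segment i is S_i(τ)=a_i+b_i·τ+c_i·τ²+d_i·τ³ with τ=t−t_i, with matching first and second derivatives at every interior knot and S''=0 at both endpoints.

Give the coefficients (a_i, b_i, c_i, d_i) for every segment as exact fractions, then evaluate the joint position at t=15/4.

  seg 0: a=3 b=-113/24 c=0 d=19/72
  seg 1: a=-4 b=29/12 c=19/8 d=-19/24
S(15/4) = -607/512

Δ: Δ0=-7/3, Δ1=4
row 1: diag=8, rhs=38; c'=1/8, d'=19/4
back: M1=19/4
M: M0=0, M1=19/4, M2=0
seg 0: a=3, c=M0/2=0, d=(M1−M0)/(6·3)=19/72, b=Δ0−h0·(2M0+M1)/6=-113/24
seg 1: a=-4, c=M1/2=19/8, d=(M2−M1)/(6·1)=-19/24, b=Δ1−h1·(2M1+M2)/6=29/12
t_q=15/4 → seg 1, τ=3/4; S=-4+29/12·τ+19/8·τ²+-19/24·τ³=-607/512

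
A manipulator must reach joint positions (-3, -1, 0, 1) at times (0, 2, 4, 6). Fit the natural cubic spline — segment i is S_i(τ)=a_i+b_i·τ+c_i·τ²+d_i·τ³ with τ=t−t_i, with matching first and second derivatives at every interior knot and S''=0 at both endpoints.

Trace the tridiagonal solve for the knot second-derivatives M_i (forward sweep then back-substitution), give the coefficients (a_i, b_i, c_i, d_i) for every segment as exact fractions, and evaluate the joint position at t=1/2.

Δ: Δ0=1, Δ1=1/2, Δ2=1/2
row 1: diag=8, rhs=-3; c'=1/4, d'=-3/8
row 2: denom=8−2·1/4=15/2; d'=(0−2·-3/8)/(15/2)=1/10
back: M2=1/10
back: M1=-3/8−1/4·1/10=-2/5
M: M0=0, M1=-2/5, M2=1/10, M3=0
seg 0: a=-3, c=M0/2=0, d=(M1−M0)/(6·2)=-1/30, b=Δ0−h0·(2M0+M1)/6=17/15
seg 1: a=-1, c=M1/2=-1/5, d=(M2−M1)/(6·2)=1/24, b=Δ1−h1·(2M1+M2)/6=11/15
seg 2: a=0, c=M2/2=1/20, d=(M3−M2)/(6·2)=-1/120, b=Δ2−h2·(2M2+M3)/6=13/30
t_q=1/2 → seg 0, τ=1/2; S=-3+17/15·τ+0·τ²+-1/30·τ³=-39/16

  seg 0: a=-3 b=17/15 c=0 d=-1/30
  seg 1: a=-1 b=11/15 c=-1/5 d=1/24
  seg 2: a=0 b=13/30 c=1/20 d=-1/120
S(1/2) = -39/16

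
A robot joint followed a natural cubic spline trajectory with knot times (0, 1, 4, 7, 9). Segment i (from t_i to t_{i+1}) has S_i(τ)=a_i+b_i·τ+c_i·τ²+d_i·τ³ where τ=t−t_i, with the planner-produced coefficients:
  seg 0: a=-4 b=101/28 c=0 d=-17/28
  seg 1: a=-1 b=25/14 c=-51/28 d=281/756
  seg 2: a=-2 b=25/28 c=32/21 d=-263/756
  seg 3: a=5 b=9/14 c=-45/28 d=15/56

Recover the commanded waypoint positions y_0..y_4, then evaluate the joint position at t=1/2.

y_0=-4 y_1=-1 y_2=-2 y_3=5 y_4=2
S(1/2) = -509/224

y_0 = S_0(0) = a_0 = -4
y_1 = S_1(0) = a_1 = -1
y_2 = S_2(0) = a_2 = -2
y_3 = S_3(0) = a_3 = 5
y_4 = S_3(2) = 2
t_q=1/2 is in segment 0 (τ=1/2); S_0(τ)=-509/224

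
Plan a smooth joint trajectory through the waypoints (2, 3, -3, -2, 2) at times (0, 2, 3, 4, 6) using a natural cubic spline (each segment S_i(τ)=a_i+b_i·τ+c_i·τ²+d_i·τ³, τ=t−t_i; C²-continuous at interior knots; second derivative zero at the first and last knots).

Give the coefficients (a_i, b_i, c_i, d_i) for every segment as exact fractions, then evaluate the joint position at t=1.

Δ: Δ0=1/2, Δ1=-6, Δ2=1, Δ3=2
row 1: diag=6, rhs=-39; c'=1/6, d'=-13/2
row 2: denom=4−1·1/6=23/6; d'=(42−1·-13/2)/(23/6)=291/23
row 3: denom=6−1·6/23=132/23; d'=(6−1·291/23)/(132/23)=-51/44
back: M3=-51/44
back: M2=291/23−6/23·-51/44=285/22
back: M1=-13/2−1/6·285/22=-381/44
M: M0=0, M1=-381/44, M2=285/22, M3=-51/44, M4=0
seg 0: a=2, c=M0/2=0, d=(M1−M0)/(6·2)=-127/176, b=Δ0−h0·(2M0+M1)/6=149/44
seg 1: a=3, c=M1/2=-381/88, d=(M2−M1)/(6·1)=317/88, b=Δ1−h1·(2M1+M2)/6=-58/11
seg 2: a=-3, c=M2/2=285/44, d=(M3−M2)/(6·1)=-207/88, b=Δ2−h2·(2M2+M3)/6=-25/8
seg 3: a=-2, c=M3/2=-51/88, d=(M4−M3)/(6·2)=17/176, b=Δ3−h3·(2M3+M4)/6=61/22
t_q=1 → seg 0, τ=1; S=2+149/44·τ+0·τ²+-127/176·τ³=821/176

  seg 0: a=2 b=149/44 c=0 d=-127/176
  seg 1: a=3 b=-58/11 c=-381/88 d=317/88
  seg 2: a=-3 b=-25/8 c=285/44 d=-207/88
  seg 3: a=-2 b=61/22 c=-51/88 d=17/176
S(1) = 821/176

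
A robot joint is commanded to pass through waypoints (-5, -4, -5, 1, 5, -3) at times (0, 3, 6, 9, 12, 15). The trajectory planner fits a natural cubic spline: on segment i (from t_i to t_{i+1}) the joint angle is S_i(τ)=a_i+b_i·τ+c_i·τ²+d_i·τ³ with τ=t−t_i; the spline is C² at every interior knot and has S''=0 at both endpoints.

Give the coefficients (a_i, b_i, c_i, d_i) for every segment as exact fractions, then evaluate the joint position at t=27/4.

Δ: Δ0=1/3, Δ1=-1/3, Δ2=2, Δ3=4/3, Δ4=-8/3
row 1: diag=12, rhs=-4; c'=1/4, d'=-1/3
row 2: denom=12−3·1/4=45/4; d'=(14−3·-1/3)/(45/4)=4/3
row 3: denom=12−3·4/15=56/5; d'=(-4−3·4/3)/(56/5)=-5/7
row 4: denom=12−3·15/56=627/56; d'=(-24−3·-5/7)/(627/56)=-408/209
back: M4=-408/209
back: M3=-5/7−15/56·-408/209=-40/209
back: M2=4/3−4/15·-40/209=868/627
back: M1=-1/3−1/4·868/627=-142/209
M: M0=0, M1=-142/209, M2=868/627, M3=-40/209, M4=-408/209, M5=0
seg 0: a=-5, c=M0/2=0, d=(M1−M0)/(6·3)=-71/1881, b=Δ0−h0·(2M0+M1)/6=422/627
seg 1: a=-4, c=M1/2=-71/209, d=(M2−M1)/(6·3)=647/5643, b=Δ1−h1·(2M1+M2)/6=-217/627
seg 2: a=-5, c=M2/2=434/627, d=(M3−M2)/(6·3)=-26/297, b=Δ2−h2·(2M2+M3)/6=446/627
seg 3: a=1, c=M3/2=-20/209, d=(M4−M3)/(6·3)=-184/1881, b=Δ3−h3·(2M3+M4)/6=1568/627
seg 4: a=5, c=M4/2=-204/209, d=(M5−M4)/(6·3)=68/627, b=Δ4−h4·(2M4+M5)/6=-448/627
t_q=27/4 → seg 2, τ=3/4; S=-5+446/627·τ+434/627·τ²+-26/297·τ³=-27515/6688

  seg 0: a=-5 b=422/627 c=0 d=-71/1881
  seg 1: a=-4 b=-217/627 c=-71/209 d=647/5643
  seg 2: a=-5 b=446/627 c=434/627 d=-26/297
  seg 3: a=1 b=1568/627 c=-20/209 d=-184/1881
  seg 4: a=5 b=-448/627 c=-204/209 d=68/627
S(27/4) = -27515/6688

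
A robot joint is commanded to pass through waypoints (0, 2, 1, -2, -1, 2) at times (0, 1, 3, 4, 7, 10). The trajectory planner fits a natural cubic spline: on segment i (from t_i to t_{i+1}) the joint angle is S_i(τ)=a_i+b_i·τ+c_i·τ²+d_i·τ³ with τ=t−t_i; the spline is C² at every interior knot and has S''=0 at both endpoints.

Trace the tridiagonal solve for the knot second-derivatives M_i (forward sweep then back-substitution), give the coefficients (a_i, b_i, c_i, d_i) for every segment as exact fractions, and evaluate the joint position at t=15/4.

Δ: Δ0=2, Δ1=-1/2, Δ2=-3, Δ3=1/3, Δ4=1
row 1: diag=6, rhs=-15; c'=1/3, d'=-5/2
row 2: denom=6−2·1/3=16/3; d'=(-15−2·-5/2)/(16/3)=-15/8
row 3: denom=8−1·3/16=125/16; d'=(20−1·-15/8)/(125/16)=14/5
row 4: denom=12−3·48/125=1356/125; d'=(4−3·14/5)/(1356/125)=-275/678
back: M4=-275/678
back: M3=14/5−48/125·-275/678=334/113
back: M2=-15/8−3/16·334/113=-549/226
back: M1=-5/2−1/3·-549/226=-191/113
M: M0=0, M1=-191/113, M2=-549/226, M3=334/113, M4=-275/678, M5=0
seg 0: a=0, c=M0/2=0, d=(M1−M0)/(6·1)=-191/678, b=Δ0−h0·(2M0+M1)/6=1547/678
seg 1: a=2, c=M1/2=-191/226, d=(M2−M1)/(6·2)=-167/2712, b=Δ1−h1·(2M1+M2)/6=487/339
seg 2: a=1, c=M2/2=-549/452, d=(M3−M2)/(6·1)=1217/1356, b=Δ2−h2·(2M2+M3)/6=-1819/678
seg 3: a=-2, c=M3/2=167/113, d=(M4−M3)/(6·3)=-2279/12204, b=Δ3−h3·(2M3+M4)/6=-3281/1356
seg 4: a=-1, c=M4/2=-275/1356, d=(M5−M4)/(6·3)=275/12204, b=Δ4−h4·(2M4+M5)/6=953/678
t_q=15/4 → seg 2, τ=3/4; S=1+-1819/678·τ+-549/452·τ²+1217/1356·τ³=-38091/28928

  seg 0: a=0 b=1547/678 c=0 d=-191/678
  seg 1: a=2 b=487/339 c=-191/226 d=-167/2712
  seg 2: a=1 b=-1819/678 c=-549/452 d=1217/1356
  seg 3: a=-2 b=-3281/1356 c=167/113 d=-2279/12204
  seg 4: a=-1 b=953/678 c=-275/1356 d=275/12204
S(15/4) = -38091/28928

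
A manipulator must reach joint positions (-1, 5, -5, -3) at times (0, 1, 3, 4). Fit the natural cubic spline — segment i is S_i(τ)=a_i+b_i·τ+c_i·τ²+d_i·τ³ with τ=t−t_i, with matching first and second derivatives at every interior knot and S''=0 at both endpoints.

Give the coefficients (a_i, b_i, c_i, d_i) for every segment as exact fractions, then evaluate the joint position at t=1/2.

  seg 0: a=-1 b=17/2 c=0 d=-5/2
  seg 1: a=5 b=1 c=-15/2 d=9/4
  seg 2: a=-5 b=-2 c=6 d=-2
S(1/2) = 47/16

Δ: Δ0=6, Δ1=-5, Δ2=2
row 1: diag=6, rhs=-66; c'=1/3, d'=-11
row 2: denom=6−2·1/3=16/3; d'=(42−2·-11)/(16/3)=12
back: M2=12
back: M1=-11−1/3·12=-15
M: M0=0, M1=-15, M2=12, M3=0
seg 0: a=-1, c=M0/2=0, d=(M1−M0)/(6·1)=-5/2, b=Δ0−h0·(2M0+M1)/6=17/2
seg 1: a=5, c=M1/2=-15/2, d=(M2−M1)/(6·2)=9/4, b=Δ1−h1·(2M1+M2)/6=1
seg 2: a=-5, c=M2/2=6, d=(M3−M2)/(6·1)=-2, b=Δ2−h2·(2M2+M3)/6=-2
t_q=1/2 → seg 0, τ=1/2; S=-1+17/2·τ+0·τ²+-5/2·τ³=47/16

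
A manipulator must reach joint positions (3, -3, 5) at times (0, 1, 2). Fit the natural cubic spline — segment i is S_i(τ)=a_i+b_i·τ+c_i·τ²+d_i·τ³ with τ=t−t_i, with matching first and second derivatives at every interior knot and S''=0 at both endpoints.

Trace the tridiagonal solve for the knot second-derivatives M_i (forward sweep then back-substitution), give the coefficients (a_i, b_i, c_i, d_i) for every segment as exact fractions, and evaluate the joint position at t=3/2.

Δ: Δ0=-6, Δ1=8
row 1: diag=4, rhs=84; c'=1/4, d'=21
back: M1=21
M: M0=0, M1=21, M2=0
seg 0: a=3, c=M0/2=0, d=(M1−M0)/(6·1)=7/2, b=Δ0−h0·(2M0+M1)/6=-19/2
seg 1: a=-3, c=M1/2=21/2, d=(M2−M1)/(6·1)=-7/2, b=Δ1−h1·(2M1+M2)/6=1
t_q=3/2 → seg 1, τ=1/2; S=-3+1·τ+21/2·τ²+-7/2·τ³=-5/16

  seg 0: a=3 b=-19/2 c=0 d=7/2
  seg 1: a=-3 b=1 c=21/2 d=-7/2
S(3/2) = -5/16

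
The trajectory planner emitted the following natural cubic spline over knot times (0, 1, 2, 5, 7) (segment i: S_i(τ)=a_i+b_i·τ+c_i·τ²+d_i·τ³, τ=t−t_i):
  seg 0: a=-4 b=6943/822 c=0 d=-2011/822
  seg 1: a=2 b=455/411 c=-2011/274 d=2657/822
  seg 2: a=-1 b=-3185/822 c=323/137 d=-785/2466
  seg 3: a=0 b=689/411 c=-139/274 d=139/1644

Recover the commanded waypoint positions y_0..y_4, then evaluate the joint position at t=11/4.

y_0=-4 y_1=2 y_2=-1 y_3=0 y_4=2
S(11/4) = -47595/17536

y_0 = S_0(0) = a_0 = -4
y_1 = S_1(0) = a_1 = 2
y_2 = S_2(0) = a_2 = -1
y_3 = S_3(0) = a_3 = 0
y_4 = S_3(2) = 2
t_q=11/4 is in segment 2 (τ=3/4); S_2(τ)=-47595/17536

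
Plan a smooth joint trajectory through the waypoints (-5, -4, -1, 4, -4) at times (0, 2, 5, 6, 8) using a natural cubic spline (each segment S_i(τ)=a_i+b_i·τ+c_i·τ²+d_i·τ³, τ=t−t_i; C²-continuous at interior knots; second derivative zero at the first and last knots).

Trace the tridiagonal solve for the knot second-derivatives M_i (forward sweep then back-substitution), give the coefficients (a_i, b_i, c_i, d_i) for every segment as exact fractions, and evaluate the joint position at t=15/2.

Δ: Δ0=1/2, Δ1=1, Δ2=5, Δ3=-4
row 1: diag=10, rhs=3; c'=3/10, d'=3/10
row 2: denom=8−3·3/10=71/10; d'=(24−3·3/10)/(71/10)=231/71
row 3: denom=6−1·10/71=416/71; d'=(-54−1·231/71)/(416/71)=-4065/416
back: M3=-4065/416
back: M2=231/71−10/71·-4065/416=963/208
back: M1=3/10−3/10·963/208=-453/416
M: M0=0, M1=-453/416, M2=963/208, M3=-4065/416, M4=0
seg 0: a=-5, c=M0/2=0, d=(M1−M0)/(6·2)=-151/1664, b=Δ0−h0·(2M0+M1)/6=359/416
seg 1: a=-4, c=M1/2=-453/832, d=(M2−M1)/(6·3)=61/192, b=Δ1−h1·(2M1+M2)/6=-47/208
seg 2: a=-1, c=M2/2=963/416, d=(M3−M2)/(6·1)=-1997/832, b=Δ2−h2·(2M2+M3)/6=4231/832
seg 3: a=4, c=M3/2=-4065/832, d=(M4−M3)/(6·2)=1355/1664, b=Δ3−h3·(2M3+M4)/6=523/208
t_q=15/2 → seg 3, τ=3/2; S=4+523/208·τ+-4065/832·τ²+1355/1664·τ³=-6299/13312

  seg 0: a=-5 b=359/416 c=0 d=-151/1664
  seg 1: a=-4 b=-47/208 c=-453/832 d=61/192
  seg 2: a=-1 b=4231/832 c=963/416 d=-1997/832
  seg 3: a=4 b=523/208 c=-4065/832 d=1355/1664
S(15/2) = -6299/13312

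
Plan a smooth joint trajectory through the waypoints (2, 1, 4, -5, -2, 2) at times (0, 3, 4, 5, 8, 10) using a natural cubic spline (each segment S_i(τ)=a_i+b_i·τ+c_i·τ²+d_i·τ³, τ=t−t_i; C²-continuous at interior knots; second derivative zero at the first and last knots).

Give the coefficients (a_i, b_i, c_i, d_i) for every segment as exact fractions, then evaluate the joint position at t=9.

  seg 0: a=2 b=-2098/707 c=0 d=5587/19089
  seg 1: a=1 b=3489/707 c=5587/2121 d=-9691/2121
  seg 2: a=4 b=-7432/2121 c=-23486/2121 d=3943/707
  seg 3: a=-5 b=-18917/2121 c=12001/2121 d=-14965/19089
  seg 4: a=-2 b=8194/2121 c=-988/707 d=494/2121
S(9) = 494/707

Δ: Δ0=-1/3, Δ1=3, Δ2=-9, Δ3=1, Δ4=2
row 1: diag=8, rhs=20; c'=1/8, d'=5/2
row 2: denom=4−1·1/8=31/8; d'=(-72−1·5/2)/(31/8)=-596/31
row 3: denom=8−1·8/31=240/31; d'=(60−1·-596/31)/(240/31)=307/30
row 4: denom=10−3·31/80=707/80; d'=(6−3·307/30)/(707/80)=-1976/707
back: M4=-1976/707
back: M3=307/30−31/80·-1976/707=24002/2121
back: M2=-596/31−8/31·24002/2121=-46972/2121
back: M1=5/2−1/8·-46972/2121=11174/2121
M: M0=0, M1=11174/2121, M2=-46972/2121, M3=24002/2121, M4=-1976/707, M5=0
seg 0: a=2, c=M0/2=0, d=(M1−M0)/(6·3)=5587/19089, b=Δ0−h0·(2M0+M1)/6=-2098/707
seg 1: a=1, c=M1/2=5587/2121, d=(M2−M1)/(6·1)=-9691/2121, b=Δ1−h1·(2M1+M2)/6=3489/707
seg 2: a=4, c=M2/2=-23486/2121, d=(M3−M2)/(6·1)=3943/707, b=Δ2−h2·(2M2+M3)/6=-7432/2121
seg 3: a=-5, c=M3/2=12001/2121, d=(M4−M3)/(6·3)=-14965/19089, b=Δ3−h3·(2M3+M4)/6=-18917/2121
seg 4: a=-2, c=M4/2=-988/707, d=(M5−M4)/(6·2)=494/2121, b=Δ4−h4·(2M4+M5)/6=8194/2121
t_q=9 → seg 4, τ=1; S=-2+8194/2121·τ+-988/707·τ²+494/2121·τ³=494/707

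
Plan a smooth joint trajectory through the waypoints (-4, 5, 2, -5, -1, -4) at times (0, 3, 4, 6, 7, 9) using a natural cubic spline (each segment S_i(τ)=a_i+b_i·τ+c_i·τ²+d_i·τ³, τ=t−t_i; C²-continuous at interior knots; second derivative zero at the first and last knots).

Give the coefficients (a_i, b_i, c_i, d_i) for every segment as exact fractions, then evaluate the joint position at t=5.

  seg 0: a=-4 b=14703/2906 c=0 d=-665/2906
  seg 1: a=5 b=-1626/1453 c=-5985/2906 d=519/2906
  seg 2: a=2 b=-13665/2906 c=-2214/1453 d=6175/5812
  seg 3: a=-5 b=5673/2906 c=14097/2906 d=-4073/1453
  seg 4: a=-1 b=9429/2906 c=-10341/2906 d=3447/5812
S(5) = -18387/5812

Δ: Δ0=3, Δ1=-3, Δ2=-7/2, Δ3=4, Δ4=-3/2
row 1: diag=8, rhs=-36; c'=1/8, d'=-9/2
row 2: denom=6−1·1/8=47/8; d'=(-3−1·-9/2)/(47/8)=12/47
row 3: denom=6−2·16/47=250/47; d'=(45−2·12/47)/(250/47)=2091/250
row 4: denom=6−1·47/250=1453/250; d'=(-33−1·2091/250)/(1453/250)=-10341/1453
back: M4=-10341/1453
back: M3=2091/250−47/250·-10341/1453=14097/1453
back: M2=12/47−16/47·14097/1453=-4428/1453
back: M1=-9/2−1/8·-4428/1453=-5985/1453
M: M0=0, M1=-5985/1453, M2=-4428/1453, M3=14097/1453, M4=-10341/1453, M5=0
seg 0: a=-4, c=M0/2=0, d=(M1−M0)/(6·3)=-665/2906, b=Δ0−h0·(2M0+M1)/6=14703/2906
seg 1: a=5, c=M1/2=-5985/2906, d=(M2−M1)/(6·1)=519/2906, b=Δ1−h1·(2M1+M2)/6=-1626/1453
seg 2: a=2, c=M2/2=-2214/1453, d=(M3−M2)/(6·2)=6175/5812, b=Δ2−h2·(2M2+M3)/6=-13665/2906
seg 3: a=-5, c=M3/2=14097/2906, d=(M4−M3)/(6·1)=-4073/1453, b=Δ3−h3·(2M3+M4)/6=5673/2906
seg 4: a=-1, c=M4/2=-10341/2906, d=(M5−M4)/(6·2)=3447/5812, b=Δ4−h4·(2M4+M5)/6=9429/2906
t_q=5 → seg 2, τ=1; S=2+-13665/2906·τ+-2214/1453·τ²+6175/5812·τ³=-18387/5812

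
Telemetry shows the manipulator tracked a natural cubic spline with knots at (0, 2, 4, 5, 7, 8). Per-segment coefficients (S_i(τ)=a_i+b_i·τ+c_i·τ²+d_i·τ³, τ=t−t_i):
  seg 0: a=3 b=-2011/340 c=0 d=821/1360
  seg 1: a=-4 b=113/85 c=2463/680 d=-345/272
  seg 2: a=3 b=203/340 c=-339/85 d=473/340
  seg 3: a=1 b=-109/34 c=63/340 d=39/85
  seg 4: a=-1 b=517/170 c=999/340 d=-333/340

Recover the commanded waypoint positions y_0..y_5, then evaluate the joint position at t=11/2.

y_0=3 y_1=-4 y_2=3 y_3=1 y_4=-1 y_5=4
S(11/2) = -679/1360

y_0 = S_0(0) = a_0 = 3
y_1 = S_1(0) = a_1 = -4
y_2 = S_2(0) = a_2 = 3
y_3 = S_3(0) = a_3 = 1
y_4 = S_4(0) = a_4 = -1
y_5 = S_4(1) = 4
t_q=11/2 is in segment 3 (τ=1/2); S_3(τ)=-679/1360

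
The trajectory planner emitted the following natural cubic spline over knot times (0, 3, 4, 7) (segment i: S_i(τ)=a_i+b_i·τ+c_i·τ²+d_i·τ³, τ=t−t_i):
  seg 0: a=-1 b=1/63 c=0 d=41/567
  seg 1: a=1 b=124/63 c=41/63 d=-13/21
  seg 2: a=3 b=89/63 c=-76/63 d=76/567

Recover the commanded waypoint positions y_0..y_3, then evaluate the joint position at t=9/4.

y_0 = S_0(0) = a_0 = -1
y_1 = S_1(0) = a_1 = 1
y_2 = S_2(0) = a_2 = 3
y_3 = S_2(3) = 0
t_q=9/4 is in segment 0 (τ=9/4); S_0(τ)=-9/64

y_0=-1 y_1=1 y_2=3 y_3=0
S(9/4) = -9/64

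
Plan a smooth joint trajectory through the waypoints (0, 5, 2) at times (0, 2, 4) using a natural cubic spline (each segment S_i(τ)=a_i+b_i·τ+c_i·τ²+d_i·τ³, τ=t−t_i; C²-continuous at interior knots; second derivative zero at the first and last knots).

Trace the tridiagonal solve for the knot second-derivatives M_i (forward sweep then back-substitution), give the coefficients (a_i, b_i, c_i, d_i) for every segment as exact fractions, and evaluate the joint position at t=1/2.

Δ: Δ0=5/2, Δ1=-3/2
row 1: diag=8, rhs=-24; c'=1/4, d'=-3
back: M1=-3
M: M0=0, M1=-3, M2=0
seg 0: a=0, c=M0/2=0, d=(M1−M0)/(6·2)=-1/4, b=Δ0−h0·(2M0+M1)/6=7/2
seg 1: a=5, c=M1/2=-3/2, d=(M2−M1)/(6·2)=1/4, b=Δ1−h1·(2M1+M2)/6=1/2
t_q=1/2 → seg 0, τ=1/2; S=0+7/2·τ+0·τ²+-1/4·τ³=55/32

  seg 0: a=0 b=7/2 c=0 d=-1/4
  seg 1: a=5 b=1/2 c=-3/2 d=1/4
S(1/2) = 55/32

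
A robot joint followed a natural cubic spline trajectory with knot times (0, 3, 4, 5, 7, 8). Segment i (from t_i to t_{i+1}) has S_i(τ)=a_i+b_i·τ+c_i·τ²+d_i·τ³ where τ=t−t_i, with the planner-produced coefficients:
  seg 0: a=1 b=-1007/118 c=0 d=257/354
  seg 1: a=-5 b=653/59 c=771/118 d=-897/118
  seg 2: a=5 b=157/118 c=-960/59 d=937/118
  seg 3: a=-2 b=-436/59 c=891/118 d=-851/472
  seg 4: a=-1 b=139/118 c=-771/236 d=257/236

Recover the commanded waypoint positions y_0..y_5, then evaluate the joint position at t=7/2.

y_0 = S_0(0) = a_0 = 1
y_1 = S_1(0) = a_1 = -5
y_2 = S_2(0) = a_2 = 5
y_3 = S_3(0) = a_3 = -2
y_4 = S_4(0) = a_4 = -1
y_5 = S_4(1) = -2
t_q=7/2 is in segment 1 (τ=1/2); S_1(τ)=1149/944

y_0=1 y_1=-5 y_2=5 y_3=-2 y_4=-1 y_5=-2
S(7/2) = 1149/944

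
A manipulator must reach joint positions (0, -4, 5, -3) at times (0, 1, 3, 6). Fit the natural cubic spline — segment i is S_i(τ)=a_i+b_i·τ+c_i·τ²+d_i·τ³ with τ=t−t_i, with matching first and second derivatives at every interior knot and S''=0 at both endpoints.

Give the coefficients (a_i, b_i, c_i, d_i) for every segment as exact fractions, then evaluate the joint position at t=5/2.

  seg 0: a=0 b=-485/84 c=0 d=149/84
  seg 1: a=-4 b=-19/42 c=149/28 d=-239/168
  seg 2: a=5 b=79/21 c=-45/14 d=5/14
S(5/2) = 1117/448

Δ: Δ0=-4, Δ1=9/2, Δ2=-8/3
row 1: diag=6, rhs=51; c'=1/3, d'=17/2
row 2: denom=10−2·1/3=28/3; d'=(-43−2·17/2)/(28/3)=-45/7
back: M2=-45/7
back: M1=17/2−1/3·-45/7=149/14
M: M0=0, M1=149/14, M2=-45/7, M3=0
seg 0: a=0, c=M0/2=0, d=(M1−M0)/(6·1)=149/84, b=Δ0−h0·(2M0+M1)/6=-485/84
seg 1: a=-4, c=M1/2=149/28, d=(M2−M1)/(6·2)=-239/168, b=Δ1−h1·(2M1+M2)/6=-19/42
seg 2: a=5, c=M2/2=-45/14, d=(M3−M2)/(6·3)=5/14, b=Δ2−h2·(2M2+M3)/6=79/21
t_q=5/2 → seg 1, τ=3/2; S=-4+-19/42·τ+149/28·τ²+-239/168·τ³=1117/448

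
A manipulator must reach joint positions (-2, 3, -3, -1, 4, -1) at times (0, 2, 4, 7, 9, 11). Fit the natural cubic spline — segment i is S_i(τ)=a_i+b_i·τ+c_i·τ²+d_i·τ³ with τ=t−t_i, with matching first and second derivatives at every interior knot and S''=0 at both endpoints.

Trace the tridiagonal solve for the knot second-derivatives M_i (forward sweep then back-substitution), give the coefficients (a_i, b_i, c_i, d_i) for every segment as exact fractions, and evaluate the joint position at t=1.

  seg 0: a=-2 b=802/195 c=0 d=-629/1560
  seg 1: a=3 b=-283/390 c=-629/260 d=25/39
  seg 2: a=-3 b=-1057/390 c=371/260 d=-47/468
  seg 3: a=-1 b=2449/780 c=34/65 d=-263/624
  seg 4: a=4 b=34/195 c=-1043/520 d=1043/3120
S(1) = 889/520

Δ: Δ0=5/2, Δ1=-3, Δ2=2/3, Δ3=5/2, Δ4=-5/2
row 1: diag=8, rhs=-33; c'=1/4, d'=-33/8
row 2: denom=10−2·1/4=19/2; d'=(22−2·-33/8)/(19/2)=121/38
row 3: denom=10−3·6/19=172/19; d'=(11−3·121/38)/(172/19)=55/344
row 4: denom=8−2·19/86=325/43; d'=(-30−2·55/344)/(325/43)=-1043/260
back: M4=-1043/260
back: M3=55/344−19/86·-1043/260=68/65
back: M2=121/38−6/19·68/65=371/130
back: M1=-33/8−1/4·371/130=-629/130
M: M0=0, M1=-629/130, M2=371/130, M3=68/65, M4=-1043/260, M5=0
seg 0: a=-2, c=M0/2=0, d=(M1−M0)/(6·2)=-629/1560, b=Δ0−h0·(2M0+M1)/6=802/195
seg 1: a=3, c=M1/2=-629/260, d=(M2−M1)/(6·2)=25/39, b=Δ1−h1·(2M1+M2)/6=-283/390
seg 2: a=-3, c=M2/2=371/260, d=(M3−M2)/(6·3)=-47/468, b=Δ2−h2·(2M2+M3)/6=-1057/390
seg 3: a=-1, c=M3/2=34/65, d=(M4−M3)/(6·2)=-263/624, b=Δ3−h3·(2M3+M4)/6=2449/780
seg 4: a=4, c=M4/2=-1043/520, d=(M5−M4)/(6·2)=1043/3120, b=Δ4−h4·(2M4+M5)/6=34/195
t_q=1 → seg 0, τ=1; S=-2+802/195·τ+0·τ²+-629/1560·τ³=889/520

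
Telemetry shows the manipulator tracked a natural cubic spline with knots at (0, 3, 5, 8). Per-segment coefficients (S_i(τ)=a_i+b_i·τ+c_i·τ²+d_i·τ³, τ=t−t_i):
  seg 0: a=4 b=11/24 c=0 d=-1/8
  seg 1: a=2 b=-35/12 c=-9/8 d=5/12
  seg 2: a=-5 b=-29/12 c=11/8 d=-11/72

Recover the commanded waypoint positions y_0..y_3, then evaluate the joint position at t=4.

y_0 = S_0(0) = a_0 = 4
y_1 = S_1(0) = a_1 = 2
y_2 = S_2(0) = a_2 = -5
y_3 = S_2(3) = -4
t_q=4 is in segment 1 (τ=1); S_1(τ)=-13/8

y_0=4 y_1=2 y_2=-5 y_3=-4
S(4) = -13/8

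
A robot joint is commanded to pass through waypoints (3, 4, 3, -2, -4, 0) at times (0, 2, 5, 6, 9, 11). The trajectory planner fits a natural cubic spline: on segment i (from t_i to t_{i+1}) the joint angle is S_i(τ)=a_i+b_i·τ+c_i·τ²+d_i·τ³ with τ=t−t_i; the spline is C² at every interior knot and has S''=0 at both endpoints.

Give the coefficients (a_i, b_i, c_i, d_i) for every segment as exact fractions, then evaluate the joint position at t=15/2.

Δ: Δ0=1/2, Δ1=-1/3, Δ2=-5, Δ3=-2/3, Δ4=2
row 1: diag=10, rhs=-5; c'=3/10, d'=-1/2
row 2: denom=8−3·3/10=71/10; d'=(-28−3·-1/2)/(71/10)=-265/71
row 3: denom=8−1·10/71=558/71; d'=(26−1·-265/71)/(558/71)=2111/558
row 4: denom=10−3·71/186=549/62; d'=(16−3·2111/558)/(549/62)=865/1647
back: M4=865/1647
back: M3=2111/558−71/186·865/1647=17702/4941
back: M2=-265/71−10/71·17702/4941=-20935/4941
back: M1=-1/2−3/10·-20935/4941=1270/1647
M: M0=0, M1=1270/1647, M2=-20935/4941, M3=17702/4941, M4=865/1647, M5=0
seg 0: a=3, c=M0/2=0, d=(M1−M0)/(6·2)=635/9882, b=Δ0−h0·(2M0+M1)/6=2401/9882
seg 1: a=4, c=M1/2=635/1647, d=(M2−M1)/(6·3)=-24745/88938, b=Δ1−h1·(2M1+M2)/6=10021/9882
seg 2: a=3, c=M2/2=-20935/9882, d=(M3−M2)/(6·1)=159/122, b=Δ2−h2·(2M2+M3)/6=-20677/4941
seg 3: a=-2, c=M3/2=8851/4941, d=(M4−M3)/(6·3)=-15107/88938, b=Δ3−h3·(2M3+M4)/6=-44587/9882
seg 4: a=-4, c=M4/2=865/3294, d=(M5−M4)/(6·2)=-865/19764, b=Δ4−h4·(2M4+M5)/6=8152/4941
t_q=15/2 → seg 3, τ=3/2; S=-2+-44587/9882·τ+8851/4941·τ²+-15107/88938·τ³=-46649/8784

  seg 0: a=3 b=2401/9882 c=0 d=635/9882
  seg 1: a=4 b=10021/9882 c=635/1647 d=-24745/88938
  seg 2: a=3 b=-20677/4941 c=-20935/9882 d=159/122
  seg 3: a=-2 b=-44587/9882 c=8851/4941 d=-15107/88938
  seg 4: a=-4 b=8152/4941 c=865/3294 d=-865/19764
S(15/2) = -46649/8784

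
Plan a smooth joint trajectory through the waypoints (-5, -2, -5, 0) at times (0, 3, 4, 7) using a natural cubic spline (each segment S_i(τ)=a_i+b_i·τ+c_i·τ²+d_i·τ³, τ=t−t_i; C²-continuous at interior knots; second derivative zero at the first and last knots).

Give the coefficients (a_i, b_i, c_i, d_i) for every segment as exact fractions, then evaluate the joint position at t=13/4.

  seg 0: a=-5 b=173/63 c=0 d=-110/567
  seg 1: a=-2 b=-157/63 c=-110/63 d=26/21
  seg 2: a=-5 b=-143/63 c=124/63 d=-124/567
S(13/4) = -1823/672

Δ: Δ0=1, Δ1=-3, Δ2=5/3
row 1: diag=8, rhs=-24; c'=1/8, d'=-3
row 2: denom=8−1·1/8=63/8; d'=(28−1·-3)/(63/8)=248/63
back: M2=248/63
back: M1=-3−1/8·248/63=-220/63
M: M0=0, M1=-220/63, M2=248/63, M3=0
seg 0: a=-5, c=M0/2=0, d=(M1−M0)/(6·3)=-110/567, b=Δ0−h0·(2M0+M1)/6=173/63
seg 1: a=-2, c=M1/2=-110/63, d=(M2−M1)/(6·1)=26/21, b=Δ1−h1·(2M1+M2)/6=-157/63
seg 2: a=-5, c=M2/2=124/63, d=(M3−M2)/(6·3)=-124/567, b=Δ2−h2·(2M2+M3)/6=-143/63
t_q=13/4 → seg 1, τ=1/4; S=-2+-157/63·τ+-110/63·τ²+26/21·τ³=-1823/672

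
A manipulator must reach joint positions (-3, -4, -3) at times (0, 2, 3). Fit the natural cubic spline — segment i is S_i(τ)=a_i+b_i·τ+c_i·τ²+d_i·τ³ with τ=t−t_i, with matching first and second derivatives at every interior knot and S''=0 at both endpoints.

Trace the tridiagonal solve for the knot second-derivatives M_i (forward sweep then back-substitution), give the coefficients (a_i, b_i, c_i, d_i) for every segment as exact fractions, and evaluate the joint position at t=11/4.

Δ: Δ0=-1/2, Δ1=1
row 1: diag=6, rhs=9; c'=1/6, d'=3/2
back: M1=3/2
M: M0=0, M1=3/2, M2=0
seg 0: a=-3, c=M0/2=0, d=(M1−M0)/(6·2)=1/8, b=Δ0−h0·(2M0+M1)/6=-1
seg 1: a=-4, c=M1/2=3/4, d=(M2−M1)/(6·1)=-1/4, b=Δ1−h1·(2M1+M2)/6=1/2
t_q=11/4 → seg 1, τ=3/4; S=-4+1/2·τ+3/4·τ²+-1/4·τ³=-847/256

  seg 0: a=-3 b=-1 c=0 d=1/8
  seg 1: a=-4 b=1/2 c=3/4 d=-1/4
S(11/4) = -847/256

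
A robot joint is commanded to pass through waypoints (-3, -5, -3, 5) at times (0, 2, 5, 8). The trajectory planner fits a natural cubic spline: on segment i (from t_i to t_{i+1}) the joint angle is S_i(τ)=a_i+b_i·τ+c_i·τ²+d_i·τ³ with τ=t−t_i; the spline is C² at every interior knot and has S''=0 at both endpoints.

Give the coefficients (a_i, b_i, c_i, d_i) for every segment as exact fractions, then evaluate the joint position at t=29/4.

  seg 0: a=-3 b=-139/111 c=0 d=7/111
  seg 1: a=-5 b=-55/111 c=14/37 d=1/333
  seg 2: a=-3 b=206/111 c=15/37 d=-5/111
S(29/4) = 6429/2368

Δ: Δ0=-1, Δ1=2/3, Δ2=8/3
row 1: diag=10, rhs=10; c'=3/10, d'=1
row 2: denom=12−3·3/10=111/10; d'=(12−3·1)/(111/10)=30/37
back: M2=30/37
back: M1=1−3/10·30/37=28/37
M: M0=0, M1=28/37, M2=30/37, M3=0
seg 0: a=-3, c=M0/2=0, d=(M1−M0)/(6·2)=7/111, b=Δ0−h0·(2M0+M1)/6=-139/111
seg 1: a=-5, c=M1/2=14/37, d=(M2−M1)/(6·3)=1/333, b=Δ1−h1·(2M1+M2)/6=-55/111
seg 2: a=-3, c=M2/2=15/37, d=(M3−M2)/(6·3)=-5/111, b=Δ2−h2·(2M2+M3)/6=206/111
t_q=29/4 → seg 2, τ=9/4; S=-3+206/111·τ+15/37·τ²+-5/111·τ³=6429/2368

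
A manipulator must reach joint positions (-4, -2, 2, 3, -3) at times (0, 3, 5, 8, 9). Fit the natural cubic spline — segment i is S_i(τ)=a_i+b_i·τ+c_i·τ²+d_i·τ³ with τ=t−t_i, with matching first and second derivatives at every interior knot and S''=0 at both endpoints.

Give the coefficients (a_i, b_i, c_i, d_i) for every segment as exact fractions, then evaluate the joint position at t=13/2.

Δ: Δ0=2/3, Δ1=2, Δ2=1/3, Δ3=-6
row 1: diag=10, rhs=8; c'=1/5, d'=4/5
row 2: denom=10−2·1/5=48/5; d'=(-10−2·4/5)/(48/5)=-29/24
row 3: denom=8−3·5/16=113/16; d'=(-38−3·-29/24)/(113/16)=-550/113
back: M3=-550/113
back: M2=-29/24−5/16·-550/113=106/339
back: M1=4/5−1/5·106/339=250/339
M: M0=0, M1=250/339, M2=106/339, M3=-550/113, M4=0
seg 0: a=-4, c=M0/2=0, d=(M1−M0)/(6·3)=125/3051, b=Δ0−h0·(2M0+M1)/6=101/339
seg 1: a=-2, c=M1/2=125/339, d=(M2−M1)/(6·2)=-4/113, b=Δ1−h1·(2M1+M2)/6=476/339
seg 2: a=2, c=M2/2=53/339, d=(M3−M2)/(6·3)=-878/3051, b=Δ2−h2·(2M2+M3)/6=832/339
seg 3: a=3, c=M3/2=-275/113, d=(M4−M3)/(6·1)=275/339, b=Δ3−h3·(2M3+M4)/6=-1484/339
t_q=13/2 → seg 2, τ=3/2; S=2+832/339·τ+53/339·τ²+-878/3051·τ³=572/113

  seg 0: a=-4 b=101/339 c=0 d=125/3051
  seg 1: a=-2 b=476/339 c=125/339 d=-4/113
  seg 2: a=2 b=832/339 c=53/339 d=-878/3051
  seg 3: a=3 b=-1484/339 c=-275/113 d=275/339
S(13/2) = 572/113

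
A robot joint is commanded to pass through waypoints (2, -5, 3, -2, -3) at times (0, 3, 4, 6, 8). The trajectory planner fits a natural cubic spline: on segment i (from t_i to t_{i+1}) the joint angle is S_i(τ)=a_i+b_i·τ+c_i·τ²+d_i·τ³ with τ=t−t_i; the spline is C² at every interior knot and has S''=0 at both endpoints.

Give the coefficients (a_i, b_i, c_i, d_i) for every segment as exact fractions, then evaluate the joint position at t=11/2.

  seg 0: a=2 b=-1823/258 c=0 d=407/774
  seg 1: a=-5 b=920/129 c=407/86 d=-997/258
  seg 2: a=3 b=1291/258 c=-295/43 d=401/258
  seg 3: a=-2 b=-977/258 c=106/43 d=-53/129
S(11/2) = 217/688

Δ: Δ0=-7/3, Δ1=8, Δ2=-5/2, Δ3=-1/2
row 1: diag=8, rhs=62; c'=1/8, d'=31/4
row 2: denom=6−1·1/8=47/8; d'=(-63−1·31/4)/(47/8)=-566/47
row 3: denom=8−2·16/47=344/47; d'=(12−2·-566/47)/(344/47)=212/43
back: M3=212/43
back: M2=-566/47−16/47·212/43=-590/43
back: M1=31/4−1/8·-590/43=407/43
M: M0=0, M1=407/43, M2=-590/43, M3=212/43, M4=0
seg 0: a=2, c=M0/2=0, d=(M1−M0)/(6·3)=407/774, b=Δ0−h0·(2M0+M1)/6=-1823/258
seg 1: a=-5, c=M1/2=407/86, d=(M2−M1)/(6·1)=-997/258, b=Δ1−h1·(2M1+M2)/6=920/129
seg 2: a=3, c=M2/2=-295/43, d=(M3−M2)/(6·2)=401/258, b=Δ2−h2·(2M2+M3)/6=1291/258
seg 3: a=-2, c=M3/2=106/43, d=(M4−M3)/(6·2)=-53/129, b=Δ3−h3·(2M3+M4)/6=-977/258
t_q=11/2 → seg 2, τ=3/2; S=3+1291/258·τ+-295/43·τ²+401/258·τ³=217/688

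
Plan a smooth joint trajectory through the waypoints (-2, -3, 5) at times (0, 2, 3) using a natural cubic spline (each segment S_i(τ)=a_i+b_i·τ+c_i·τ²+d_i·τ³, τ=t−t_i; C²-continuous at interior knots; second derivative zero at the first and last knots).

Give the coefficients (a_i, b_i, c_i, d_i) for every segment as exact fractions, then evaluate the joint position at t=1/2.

  seg 0: a=-2 b=-10/3 c=0 d=17/24
  seg 1: a=-3 b=31/6 c=17/4 d=-17/12
S(1/2) = -229/64

Δ: Δ0=-1/2, Δ1=8
row 1: diag=6, rhs=51; c'=1/6, d'=17/2
back: M1=17/2
M: M0=0, M1=17/2, M2=0
seg 0: a=-2, c=M0/2=0, d=(M1−M0)/(6·2)=17/24, b=Δ0−h0·(2M0+M1)/6=-10/3
seg 1: a=-3, c=M1/2=17/4, d=(M2−M1)/(6·1)=-17/12, b=Δ1−h1·(2M1+M2)/6=31/6
t_q=1/2 → seg 0, τ=1/2; S=-2+-10/3·τ+0·τ²+17/24·τ³=-229/64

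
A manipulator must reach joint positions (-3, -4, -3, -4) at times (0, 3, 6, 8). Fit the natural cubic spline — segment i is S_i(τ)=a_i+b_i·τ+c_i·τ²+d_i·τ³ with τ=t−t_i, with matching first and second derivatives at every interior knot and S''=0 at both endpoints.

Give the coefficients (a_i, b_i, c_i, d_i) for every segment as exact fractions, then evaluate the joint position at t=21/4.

  seg 0: a=-3 b=-43/74 c=0 d=55/1998
  seg 1: a=-4 b=6/37 c=55/222 d=-127/1998
  seg 2: a=-3 b=-5/74 c=-12/37 d=2/37
S(21/4) = -14705/4736

Δ: Δ0=-1/3, Δ1=1/3, Δ2=-1/2
row 1: diag=12, rhs=4; c'=1/4, d'=1/3
row 2: denom=10−3·1/4=37/4; d'=(-5−3·1/3)/(37/4)=-24/37
back: M2=-24/37
back: M1=1/3−1/4·-24/37=55/111
M: M0=0, M1=55/111, M2=-24/37, M3=0
seg 0: a=-3, c=M0/2=0, d=(M1−M0)/(6·3)=55/1998, b=Δ0−h0·(2M0+M1)/6=-43/74
seg 1: a=-4, c=M1/2=55/222, d=(M2−M1)/(6·3)=-127/1998, b=Δ1−h1·(2M1+M2)/6=6/37
seg 2: a=-3, c=M2/2=-12/37, d=(M3−M2)/(6·2)=2/37, b=Δ2−h2·(2M2+M3)/6=-5/74
t_q=21/4 → seg 1, τ=9/4; S=-4+6/37·τ+55/222·τ²+-127/1998·τ³=-14705/4736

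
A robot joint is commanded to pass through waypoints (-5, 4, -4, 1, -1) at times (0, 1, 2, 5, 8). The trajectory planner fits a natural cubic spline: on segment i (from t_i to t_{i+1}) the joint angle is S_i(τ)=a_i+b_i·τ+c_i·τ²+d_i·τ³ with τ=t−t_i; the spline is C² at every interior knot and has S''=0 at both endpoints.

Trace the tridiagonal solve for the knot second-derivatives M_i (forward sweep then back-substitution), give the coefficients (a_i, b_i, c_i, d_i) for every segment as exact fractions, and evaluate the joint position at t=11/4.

  seg 0: a=-5 b=771/56 c=0 d=-267/56
  seg 1: a=4 b=-15/28 c=-801/56 d=383/56
  seg 2: a=-4 b=-69/8 c=87/14 d=-1403/1512
  seg 3: a=1 b=101/28 c=-359/168 d=359/1512
S(11/4) = -26395/3584

Δ: Δ0=9, Δ1=-8, Δ2=5/3, Δ3=-2/3
row 1: diag=4, rhs=-102; c'=1/4, d'=-51/2
row 2: denom=8−1·1/4=31/4; d'=(58−1·-51/2)/(31/4)=334/31
row 3: denom=12−3·12/31=336/31; d'=(-14−3·334/31)/(336/31)=-359/84
back: M3=-359/84
back: M2=334/31−12/31·-359/84=87/7
back: M1=-51/2−1/4·87/7=-801/28
M: M0=0, M1=-801/28, M2=87/7, M3=-359/84, M4=0
seg 0: a=-5, c=M0/2=0, d=(M1−M0)/(6·1)=-267/56, b=Δ0−h0·(2M0+M1)/6=771/56
seg 1: a=4, c=M1/2=-801/56, d=(M2−M1)/(6·1)=383/56, b=Δ1−h1·(2M1+M2)/6=-15/28
seg 2: a=-4, c=M2/2=87/14, d=(M3−M2)/(6·3)=-1403/1512, b=Δ2−h2·(2M2+M3)/6=-69/8
seg 3: a=1, c=M3/2=-359/168, d=(M4−M3)/(6·3)=359/1512, b=Δ3−h3·(2M3+M4)/6=101/28
t_q=11/4 → seg 2, τ=3/4; S=-4+-69/8·τ+87/14·τ²+-1403/1512·τ³=-26395/3584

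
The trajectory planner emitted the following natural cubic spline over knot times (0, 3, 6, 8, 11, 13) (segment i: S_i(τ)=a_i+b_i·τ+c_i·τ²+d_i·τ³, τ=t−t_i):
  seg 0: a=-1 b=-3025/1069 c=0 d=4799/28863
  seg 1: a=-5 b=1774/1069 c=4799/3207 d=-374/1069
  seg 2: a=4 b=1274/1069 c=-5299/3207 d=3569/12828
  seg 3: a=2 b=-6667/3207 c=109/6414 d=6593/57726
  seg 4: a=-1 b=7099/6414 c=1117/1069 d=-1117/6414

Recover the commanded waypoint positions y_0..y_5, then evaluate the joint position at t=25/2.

y_0 = S_0(0) = a_0 = -1
y_1 = S_1(0) = a_1 = -5
y_2 = S_2(0) = a_2 = 4
y_3 = S_3(0) = a_3 = 2
y_4 = S_4(0) = a_4 = -1
y_5 = S_4(2) = 4
t_q=25/2 is in segment 4 (τ=3/2); S_4(τ)=41451/17104

y_0=-1 y_1=-5 y_2=4 y_3=2 y_4=-1 y_5=4
S(25/2) = 41451/17104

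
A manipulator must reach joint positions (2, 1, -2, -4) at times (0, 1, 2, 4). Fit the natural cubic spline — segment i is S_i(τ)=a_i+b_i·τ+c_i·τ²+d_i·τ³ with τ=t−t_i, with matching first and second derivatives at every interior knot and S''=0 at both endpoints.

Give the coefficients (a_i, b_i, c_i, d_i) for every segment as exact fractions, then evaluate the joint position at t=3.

  seg 0: a=2 b=-9/23 c=0 d=-14/23
  seg 1: a=1 b=-51/23 c=-42/23 d=24/23
  seg 2: a=-2 b=-63/23 c=30/23 d=-5/23
S(3) = -84/23

Δ: Δ0=-1, Δ1=-3, Δ2=-1
row 1: diag=4, rhs=-12; c'=1/4, d'=-3
row 2: denom=6−1·1/4=23/4; d'=(12−1·-3)/(23/4)=60/23
back: M2=60/23
back: M1=-3−1/4·60/23=-84/23
M: M0=0, M1=-84/23, M2=60/23, M3=0
seg 0: a=2, c=M0/2=0, d=(M1−M0)/(6·1)=-14/23, b=Δ0−h0·(2M0+M1)/6=-9/23
seg 1: a=1, c=M1/2=-42/23, d=(M2−M1)/(6·1)=24/23, b=Δ1−h1·(2M1+M2)/6=-51/23
seg 2: a=-2, c=M2/2=30/23, d=(M3−M2)/(6·2)=-5/23, b=Δ2−h2·(2M2+M3)/6=-63/23
t_q=3 → seg 2, τ=1; S=-2+-63/23·τ+30/23·τ²+-5/23·τ³=-84/23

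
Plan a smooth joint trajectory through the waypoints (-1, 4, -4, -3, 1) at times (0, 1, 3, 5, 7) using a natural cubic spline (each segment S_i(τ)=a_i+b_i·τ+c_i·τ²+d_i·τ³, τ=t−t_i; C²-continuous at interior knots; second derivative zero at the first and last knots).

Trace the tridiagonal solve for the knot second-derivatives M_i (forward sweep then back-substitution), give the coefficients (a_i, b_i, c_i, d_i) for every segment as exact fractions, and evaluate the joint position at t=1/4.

Δ: Δ0=5, Δ1=-4, Δ2=1/2, Δ3=2
row 1: diag=6, rhs=-54; c'=1/3, d'=-9
row 2: denom=8−2·1/3=22/3; d'=(27−2·-9)/(22/3)=135/22
row 3: denom=8−2·3/11=82/11; d'=(9−2·135/22)/(82/11)=-18/41
back: M3=-18/41
back: M2=135/22−3/11·-18/41=513/82
back: M1=-9−1/3·513/82=-909/82
M: M0=0, M1=-909/82, M2=513/82, M3=-18/41, M4=0
seg 0: a=-1, c=M0/2=0, d=(M1−M0)/(6·1)=-303/164, b=Δ0−h0·(2M0+M1)/6=1123/164
seg 1: a=4, c=M1/2=-909/164, d=(M2−M1)/(6·2)=237/164, b=Δ1−h1·(2M1+M2)/6=107/82
seg 2: a=-4, c=M2/2=513/164, d=(M3−M2)/(6·2)=-183/328, b=Δ2−h2·(2M2+M3)/6=-289/82
seg 3: a=-3, c=M3/2=-9/41, d=(M4−M3)/(6·2)=3/82, b=Δ3−h3·(2M3+M4)/6=94/41
t_q=1/4 → seg 0, τ=1/4; S=-1+1123/164·τ+0·τ²+-303/164·τ³=7169/10496

  seg 0: a=-1 b=1123/164 c=0 d=-303/164
  seg 1: a=4 b=107/82 c=-909/164 d=237/164
  seg 2: a=-4 b=-289/82 c=513/164 d=-183/328
  seg 3: a=-3 b=94/41 c=-9/41 d=3/82
S(1/4) = 7169/10496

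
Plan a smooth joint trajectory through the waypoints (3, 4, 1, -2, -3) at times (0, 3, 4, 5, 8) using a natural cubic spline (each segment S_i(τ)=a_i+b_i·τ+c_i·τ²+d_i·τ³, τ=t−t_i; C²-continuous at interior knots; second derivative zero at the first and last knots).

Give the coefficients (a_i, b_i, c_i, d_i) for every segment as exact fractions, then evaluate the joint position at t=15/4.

  seg 0: a=3 b=191/120 c=0 d=-151/1080
  seg 1: a=4 b=-131/60 c=-151/120 d=53/120
  seg 2: a=1 b=-27/8 c=1/15 d=37/120
  seg 3: a=-2 b=-139/60 c=119/120 d=-119/1080
S(15/4) = 4713/2560

Δ: Δ0=1/3, Δ1=-3, Δ2=-3, Δ3=-1/3
row 1: diag=8, rhs=-20; c'=1/8, d'=-5/2
row 2: denom=4−1·1/8=31/8; d'=(0−1·-5/2)/(31/8)=20/31
row 3: denom=8−1·8/31=240/31; d'=(16−1·20/31)/(240/31)=119/60
back: M3=119/60
back: M2=20/31−8/31·119/60=2/15
back: M1=-5/2−1/8·2/15=-151/60
M: M0=0, M1=-151/60, M2=2/15, M3=119/60, M4=0
seg 0: a=3, c=M0/2=0, d=(M1−M0)/(6·3)=-151/1080, b=Δ0−h0·(2M0+M1)/6=191/120
seg 1: a=4, c=M1/2=-151/120, d=(M2−M1)/(6·1)=53/120, b=Δ1−h1·(2M1+M2)/6=-131/60
seg 2: a=1, c=M2/2=1/15, d=(M3−M2)/(6·1)=37/120, b=Δ2−h2·(2M2+M3)/6=-27/8
seg 3: a=-2, c=M3/2=119/120, d=(M4−M3)/(6·3)=-119/1080, b=Δ3−h3·(2M3+M4)/6=-139/60
t_q=15/4 → seg 1, τ=3/4; S=4+-131/60·τ+-151/120·τ²+53/120·τ³=4713/2560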